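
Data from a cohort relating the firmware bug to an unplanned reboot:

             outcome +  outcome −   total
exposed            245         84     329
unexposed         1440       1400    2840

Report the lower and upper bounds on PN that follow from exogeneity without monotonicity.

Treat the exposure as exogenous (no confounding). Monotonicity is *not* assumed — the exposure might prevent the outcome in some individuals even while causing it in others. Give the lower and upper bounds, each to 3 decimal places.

p₁ = P(outcome | exposed) = 245/329 = 0.74468
p₀ = P(outcome | unexposed) = 1440/2840 = 0.50704
Under exogeneity alone the bounds on PN are max{0,(p₁−p₀)/p₁} ≤ PN ≤ min{1,(1−p₀)/p₁}.
  lower = (p₁ − p₀)/p₁ = 0.23764 / 0.74468 ≈ 0.3191
  upper = min{1, (1 − p₀)/p₁} = 0.49296 / 0.74468 ≈ 0.6620

0.319 ≤ PN ≤ 0.662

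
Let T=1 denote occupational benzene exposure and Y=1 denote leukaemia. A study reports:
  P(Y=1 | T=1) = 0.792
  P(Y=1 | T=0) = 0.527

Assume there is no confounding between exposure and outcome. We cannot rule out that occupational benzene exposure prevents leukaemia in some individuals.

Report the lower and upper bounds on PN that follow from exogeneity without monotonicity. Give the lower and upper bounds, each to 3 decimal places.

0.335 ≤ PN ≤ 0.597

Let p₁ = 0.792, p₀ = 0.527.
Under exogeneity alone the bounds on PN are max{0,(p₁−p₀)/p₁} ≤ PN ≤ min{1,(1−p₀)/p₁}.
  lower = (p₁ − p₀)/p₁ = 0.265 / 0.792 ≈ 0.3346
  upper = min{1, (1 − p₀)/p₁} = 0.473 / 0.792 ≈ 0.5972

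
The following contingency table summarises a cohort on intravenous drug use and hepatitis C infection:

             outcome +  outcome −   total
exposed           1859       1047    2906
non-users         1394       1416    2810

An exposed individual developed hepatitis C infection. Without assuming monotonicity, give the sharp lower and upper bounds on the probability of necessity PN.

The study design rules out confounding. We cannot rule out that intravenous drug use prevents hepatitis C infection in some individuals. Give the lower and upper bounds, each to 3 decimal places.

0.225 ≤ PN ≤ 0.788

p₁ = P(outcome | exposed) = 1859/2906 = 0.63971
p₀ = P(outcome | unexposed) = 1394/2810 = 0.49609
Under exogeneity alone the bounds on PN are max{0,(p₁−p₀)/p₁} ≤ PN ≤ min{1,(1−p₀)/p₁}.
  lower = (p₁ − p₀)/p₁ = 0.14363 / 0.63971 ≈ 0.2245
  upper = min{1, (1 − p₀)/p₁} = 0.50391 / 0.63971 ≈ 0.7877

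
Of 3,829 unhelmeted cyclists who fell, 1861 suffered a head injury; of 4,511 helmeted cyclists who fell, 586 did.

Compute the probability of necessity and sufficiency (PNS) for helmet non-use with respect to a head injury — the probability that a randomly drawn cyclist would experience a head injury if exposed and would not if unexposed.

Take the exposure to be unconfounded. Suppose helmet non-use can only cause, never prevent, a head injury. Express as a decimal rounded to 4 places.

p₁ = P(outcome | exposed) = 1861/3829 = 0.48603
p₀ = P(outcome | unexposed) = 586/4511 = 0.1299
Under exogeneity and monotonicity, PNS = p₁ − p₀.
PNS = 0.48603 − 0.1299 = 0.35612

PNS ≈ 0.3561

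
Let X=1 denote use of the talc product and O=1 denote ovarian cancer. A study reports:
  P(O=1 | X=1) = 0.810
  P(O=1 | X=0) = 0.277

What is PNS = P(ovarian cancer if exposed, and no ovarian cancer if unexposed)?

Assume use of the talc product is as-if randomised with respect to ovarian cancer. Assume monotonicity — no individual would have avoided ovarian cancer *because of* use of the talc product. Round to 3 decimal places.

Let p₁ = 0.81, p₀ = 0.277.
Under exogeneity and monotonicity, PNS = p₁ − p₀.
PNS = 0.81 − 0.277 = 0.533

PNS ≈ 0.533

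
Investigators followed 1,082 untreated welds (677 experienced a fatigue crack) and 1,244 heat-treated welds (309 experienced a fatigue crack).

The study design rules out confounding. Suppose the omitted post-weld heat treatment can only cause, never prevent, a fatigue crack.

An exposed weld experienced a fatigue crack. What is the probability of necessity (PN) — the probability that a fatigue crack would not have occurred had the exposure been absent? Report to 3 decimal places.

p₁ = P(outcome | exposed) = 677/1082 = 0.62569
p₀ = P(outcome | unexposed) = 309/1244 = 0.24839
Under exogeneity and monotonicity, PN = (p₁ − p₀) / p₁.
PN = (0.62569 − 0.24839) / 0.62569 = 0.3773 / 0.62569 ≈ 0.6030

PN ≈ 0.603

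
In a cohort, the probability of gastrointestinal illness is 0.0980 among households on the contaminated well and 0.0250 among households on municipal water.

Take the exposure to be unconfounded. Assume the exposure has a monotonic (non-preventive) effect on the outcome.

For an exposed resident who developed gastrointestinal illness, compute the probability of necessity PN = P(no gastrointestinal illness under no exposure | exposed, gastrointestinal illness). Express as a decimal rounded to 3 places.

Let p₁ = 0.098, p₀ = 0.025.
Under exogeneity and monotonicity, PN = (p₁ − p₀) / p₁.
PN = (0.098 − 0.025) / 0.098 = 0.073 / 0.098 ≈ 0.7449

PN ≈ 0.745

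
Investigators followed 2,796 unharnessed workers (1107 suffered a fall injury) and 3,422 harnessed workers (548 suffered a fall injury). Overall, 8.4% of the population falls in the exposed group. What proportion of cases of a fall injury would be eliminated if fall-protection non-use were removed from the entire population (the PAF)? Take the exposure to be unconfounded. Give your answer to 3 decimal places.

PAF ≈ 0.110

p₁ = P(outcome | exposed) = 1107/2796 = 0.39592
p₀ = P(outcome | unexposed) = 548/3422 = 0.16014
Overall risk P(Y=1) = π·p₁ + (1−π)·p₀ = 0.084×0.39592 + 0.916×0.16014 = 0.17995.
Under exogeneity, PAF = [P(Y=1) − p₀] / P(Y=1).
PAF = (0.17995 − 0.16014) / 0.17995 ≈ 0.1101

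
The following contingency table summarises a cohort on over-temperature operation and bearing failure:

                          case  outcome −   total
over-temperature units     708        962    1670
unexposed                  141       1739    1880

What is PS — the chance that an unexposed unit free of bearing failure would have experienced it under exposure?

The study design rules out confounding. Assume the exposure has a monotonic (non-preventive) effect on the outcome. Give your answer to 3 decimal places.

PS ≈ 0.377

p₁ = P(outcome | exposed) = 708/1670 = 0.42395
p₀ = P(outcome | unexposed) = 141/1880 = 0.075
Under exogeneity and monotonicity, PS = (p₁ − p₀) / (1 − p₀).
PS = (0.42395 − 0.075) / (1 − 0.075) = 0.34895 / 0.925 ≈ 0.3772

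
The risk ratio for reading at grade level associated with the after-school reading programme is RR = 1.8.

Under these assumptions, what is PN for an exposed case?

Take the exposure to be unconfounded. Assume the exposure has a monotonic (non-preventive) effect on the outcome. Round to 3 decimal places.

PN ≈ 0.444

Under exogeneity and monotonicity, PN = (RR − 1) / RR = 1 − 1/RR.
PN = (1.8 − 1) / 1.8 = 0.8 / 1.8 ≈ 0.4444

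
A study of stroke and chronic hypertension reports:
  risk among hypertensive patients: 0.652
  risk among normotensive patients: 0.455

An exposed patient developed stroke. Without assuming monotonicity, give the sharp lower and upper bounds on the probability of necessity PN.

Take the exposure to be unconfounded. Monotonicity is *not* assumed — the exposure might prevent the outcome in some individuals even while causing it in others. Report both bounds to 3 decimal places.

Let p₁ = 0.652, p₀ = 0.455.
Under exogeneity alone the bounds on PN are max{0,(p₁−p₀)/p₁} ≤ PN ≤ min{1,(1−p₀)/p₁}.
  lower = (p₁ − p₀)/p₁ = 0.197 / 0.652 ≈ 0.3021
  upper = min{1, (1 − p₀)/p₁} = 0.545 / 0.652 ≈ 0.8359

0.302 ≤ PN ≤ 0.836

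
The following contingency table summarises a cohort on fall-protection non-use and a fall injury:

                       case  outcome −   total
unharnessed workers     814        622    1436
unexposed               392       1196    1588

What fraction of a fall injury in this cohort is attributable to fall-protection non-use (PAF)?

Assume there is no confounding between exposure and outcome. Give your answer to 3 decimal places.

p₁ = P(outcome | exposed) = 814/1436 = 0.56685
p₀ = P(outcome | unexposed) = 392/1588 = 0.24685
Exposure prevalence π = 1436/3024 = 0.47487; overall risk P(Y=1) = 0.39881.
Under exogeneity, PAF = [P(Y=1) − p₀]/P(Y=1).
PAF = (0.39881 − 0.24685) / 0.39881 ≈ 0.3810

PAF ≈ 0.381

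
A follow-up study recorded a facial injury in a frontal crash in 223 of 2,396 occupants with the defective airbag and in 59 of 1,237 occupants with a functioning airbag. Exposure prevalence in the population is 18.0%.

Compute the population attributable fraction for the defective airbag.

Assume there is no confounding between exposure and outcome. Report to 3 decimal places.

p₁ = P(outcome | exposed) = 223/2396 = 0.093072
p₀ = P(outcome | unexposed) = 59/1237 = 0.047696
Overall risk P(Y=1) = π·p₁ + (1−π)·p₀ = 0.18×0.093072 + 0.82×0.047696 = 0.055864.
Under exogeneity, PAF = [P(Y=1) − p₀] / P(Y=1).
PAF = (0.055864 − 0.047696) / 0.055864 ≈ 0.1462

PAF ≈ 0.146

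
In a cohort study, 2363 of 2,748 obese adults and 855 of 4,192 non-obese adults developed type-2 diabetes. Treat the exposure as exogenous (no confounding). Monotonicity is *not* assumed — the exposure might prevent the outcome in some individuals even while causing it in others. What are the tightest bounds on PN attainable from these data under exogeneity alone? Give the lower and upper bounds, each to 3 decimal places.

0.763 ≤ PN ≤ 0.926

p₁ = P(outcome | exposed) = 2363/2748 = 0.8599
p₀ = P(outcome | unexposed) = 855/4192 = 0.20396
Under exogeneity alone the bounds on PN are max{0,(p₁−p₀)/p₁} ≤ PN ≤ min{1,(1−p₀)/p₁}.
  lower = (p₁ − p₀)/p₁ = 0.65594 / 0.8599 ≈ 0.7628
  upper = min{1, (1 − p₀)/p₁} = 0.79604 / 0.8599 ≈ 0.9257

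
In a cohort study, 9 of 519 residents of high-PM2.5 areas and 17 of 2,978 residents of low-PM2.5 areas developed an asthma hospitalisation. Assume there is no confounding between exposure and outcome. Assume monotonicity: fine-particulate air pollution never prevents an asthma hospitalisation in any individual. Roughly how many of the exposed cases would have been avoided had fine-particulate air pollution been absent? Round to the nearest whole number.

about 6 cases

p₁ = P(outcome | exposed) = 9/519 = 0.017341
p₀ = P(outcome | unexposed) = 17/2978 = 0.0057085
PN = (p₁ − p₀)/p₁ = (0.017341 − 0.0057085) / 0.017341 ≈ 0.67081.
Attributable cases ≈ PN × (exposed cases) = 0.67081 × 9 ≈ 6.04.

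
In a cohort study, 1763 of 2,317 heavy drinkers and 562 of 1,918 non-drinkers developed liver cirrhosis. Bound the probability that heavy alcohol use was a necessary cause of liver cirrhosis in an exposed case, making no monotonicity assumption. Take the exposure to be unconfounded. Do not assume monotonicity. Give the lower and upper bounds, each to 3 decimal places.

p₁ = P(outcome | exposed) = 1763/2317 = 0.7609
p₀ = P(outcome | unexposed) = 562/1918 = 0.29301
Under exogeneity alone the bounds on PN are max{0,(p₁−p₀)/p₁} ≤ PN ≤ min{1,(1−p₀)/p₁}.
  lower = (p₁ − p₀)/p₁ = 0.46788 / 0.7609 ≈ 0.6149
  upper = min{1, (1 − p₀)/p₁} = 0.70699 / 0.7609 ≈ 0.9291

0.615 ≤ PN ≤ 0.929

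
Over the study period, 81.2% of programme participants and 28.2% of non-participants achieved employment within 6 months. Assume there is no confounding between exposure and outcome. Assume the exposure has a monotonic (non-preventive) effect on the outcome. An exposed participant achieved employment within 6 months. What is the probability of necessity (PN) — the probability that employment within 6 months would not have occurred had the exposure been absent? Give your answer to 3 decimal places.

PN ≈ 0.653

p₁ = 0.812, p₀ = 0.282.
Under exogeneity and monotonicity, PN = (p₁ − p₀) / p₁.
PN = (0.812 − 0.282) / 0.812 = 0.53 / 0.812 ≈ 0.6527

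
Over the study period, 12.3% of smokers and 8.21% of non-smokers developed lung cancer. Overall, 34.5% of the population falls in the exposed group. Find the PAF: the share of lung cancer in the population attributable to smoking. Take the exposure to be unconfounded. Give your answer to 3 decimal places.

p₁ = 0.123, p₀ = 0.0821.
Overall risk P(Y=1) = π·p₁ + (1−π)·p₀ = 0.345×0.123 + 0.655×0.0821 = 0.096211.
Under exogeneity, PAF = [P(Y=1) − p₀] / P(Y=1).
PAF = (0.096211 − 0.0821) / 0.096211 ≈ 0.1467

PAF ≈ 0.147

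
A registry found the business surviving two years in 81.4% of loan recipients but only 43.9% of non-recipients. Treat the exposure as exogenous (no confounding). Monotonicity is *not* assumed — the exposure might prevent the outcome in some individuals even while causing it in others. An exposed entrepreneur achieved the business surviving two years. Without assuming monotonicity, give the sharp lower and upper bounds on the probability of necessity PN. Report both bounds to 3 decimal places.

0.461 ≤ PN ≤ 0.689

p₁ = 0.814, p₀ = 0.439.
Under exogeneity alone the bounds on PN are max{0,(p₁−p₀)/p₁} ≤ PN ≤ min{1,(1−p₀)/p₁}.
  lower = (p₁ − p₀)/p₁ = 0.375 / 0.814 ≈ 0.4607
  upper = min{1, (1 − p₀)/p₁} = 0.561 / 0.814 ≈ 0.6892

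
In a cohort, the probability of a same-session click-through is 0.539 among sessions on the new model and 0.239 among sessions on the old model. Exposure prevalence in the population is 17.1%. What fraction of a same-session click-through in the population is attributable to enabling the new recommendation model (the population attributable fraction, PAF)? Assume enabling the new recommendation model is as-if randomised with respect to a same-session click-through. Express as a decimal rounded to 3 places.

PAF ≈ 0.177

Let p₁ = 0.539, p₀ = 0.239.
Overall risk P(Y=1) = π·p₁ + (1−π)·p₀ = 0.171×0.539 + 0.829×0.239 = 0.2903.
Under exogeneity, PAF = [P(Y=1) − p₀] / P(Y=1).
PAF = (0.2903 − 0.239) / 0.2903 ≈ 0.1767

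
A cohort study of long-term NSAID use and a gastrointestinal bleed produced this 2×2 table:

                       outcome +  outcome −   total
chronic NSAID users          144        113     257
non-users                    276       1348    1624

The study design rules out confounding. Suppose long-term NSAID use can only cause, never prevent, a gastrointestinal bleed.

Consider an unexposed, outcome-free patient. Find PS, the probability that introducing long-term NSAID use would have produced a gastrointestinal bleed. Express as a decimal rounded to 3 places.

PS ≈ 0.470

p₁ = P(outcome | exposed) = 144/257 = 0.56031
p₀ = P(outcome | unexposed) = 276/1624 = 0.16995
Under exogeneity and monotonicity, PS = (p₁ − p₀) / (1 − p₀).
PS = (0.56031 − 0.16995) / (1 − 0.16995) = 0.39036 / 0.83005 ≈ 0.4703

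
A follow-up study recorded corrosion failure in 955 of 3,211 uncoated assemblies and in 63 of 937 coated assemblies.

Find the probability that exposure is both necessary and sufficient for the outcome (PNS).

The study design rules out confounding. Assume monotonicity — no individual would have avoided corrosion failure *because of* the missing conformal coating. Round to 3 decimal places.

p₁ = P(outcome | exposed) = 955/3211 = 0.29742
p₀ = P(outcome | unexposed) = 63/937 = 0.067236
Under exogeneity and monotonicity, PNS = p₁ − p₀.
PNS = 0.29742 − 0.067236 = 0.23018

PNS ≈ 0.230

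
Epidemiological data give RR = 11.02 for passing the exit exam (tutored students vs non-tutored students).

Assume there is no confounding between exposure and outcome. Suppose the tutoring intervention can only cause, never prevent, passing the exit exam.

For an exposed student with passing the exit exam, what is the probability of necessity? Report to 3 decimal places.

PN ≈ 0.909

Under exogeneity and monotonicity, PN = (RR − 1) / RR = 1 − 1/RR.
PN = (11.02 − 1) / 11.02 = 10.02 / 11.02 ≈ 0.9093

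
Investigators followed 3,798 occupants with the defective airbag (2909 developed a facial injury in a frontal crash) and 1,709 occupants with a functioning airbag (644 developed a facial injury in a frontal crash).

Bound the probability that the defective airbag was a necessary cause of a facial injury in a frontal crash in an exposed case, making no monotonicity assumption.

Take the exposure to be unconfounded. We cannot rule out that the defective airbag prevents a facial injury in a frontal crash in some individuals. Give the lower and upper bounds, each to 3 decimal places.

p₁ = P(outcome | exposed) = 2909/3798 = 0.76593
p₀ = P(outcome | unexposed) = 644/1709 = 0.37683
Under exogeneity alone the bounds on PN are max{0,(p₁−p₀)/p₁} ≤ PN ≤ min{1,(1−p₀)/p₁}.
  lower = (p₁ − p₀)/p₁ = 0.3891 / 0.76593 ≈ 0.5080
  upper = min{1, (1 − p₀)/p₁} = 0.62317 / 0.76593 ≈ 0.8136

0.508 ≤ PN ≤ 0.814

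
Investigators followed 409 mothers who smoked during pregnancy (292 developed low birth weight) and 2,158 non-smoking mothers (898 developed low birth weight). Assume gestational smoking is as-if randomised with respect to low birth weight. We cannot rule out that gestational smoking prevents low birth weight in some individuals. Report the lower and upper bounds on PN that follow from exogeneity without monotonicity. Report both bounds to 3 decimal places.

p₁ = P(outcome | exposed) = 292/409 = 0.71394
p₀ = P(outcome | unexposed) = 898/2158 = 0.41613
Under exogeneity alone the bounds on PN are max{0,(p₁−p₀)/p₁} ≤ PN ≤ min{1,(1−p₀)/p₁}.
  lower = (p₁ − p₀)/p₁ = 0.29781 / 0.71394 ≈ 0.4171
  upper = min{1, (1 − p₀)/p₁} = 0.58387 / 0.71394 ≈ 0.8178

0.417 ≤ PN ≤ 0.818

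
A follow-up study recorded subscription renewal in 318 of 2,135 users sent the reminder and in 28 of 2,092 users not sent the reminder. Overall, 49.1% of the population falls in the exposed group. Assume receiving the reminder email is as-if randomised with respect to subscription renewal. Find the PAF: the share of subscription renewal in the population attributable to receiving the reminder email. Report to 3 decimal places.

PAF ≈ 0.833

p₁ = P(outcome | exposed) = 318/2135 = 0.14895
p₀ = P(outcome | unexposed) = 28/2092 = 0.013384
Overall risk P(Y=1) = π·p₁ + (1−π)·p₀ = 0.491×0.14895 + 0.509×0.013384 = 0.079945.
Under exogeneity, PAF = [P(Y=1) − p₀] / P(Y=1).
PAF = (0.079945 − 0.013384) / 0.079945 ≈ 0.8326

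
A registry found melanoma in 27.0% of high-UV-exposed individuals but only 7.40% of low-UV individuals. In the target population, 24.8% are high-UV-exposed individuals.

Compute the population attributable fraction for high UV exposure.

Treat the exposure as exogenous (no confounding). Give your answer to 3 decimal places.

p₁ = 0.27, p₀ = 0.074.
Overall risk P(Y=1) = π·p₁ + (1−π)·p₀ = 0.248×0.27 + 0.752×0.074 = 0.12261.
Under exogeneity, PAF = [P(Y=1) − p₀] / P(Y=1).
PAF = (0.12261 − 0.074) / 0.12261 ≈ 0.3965

PAF ≈ 0.396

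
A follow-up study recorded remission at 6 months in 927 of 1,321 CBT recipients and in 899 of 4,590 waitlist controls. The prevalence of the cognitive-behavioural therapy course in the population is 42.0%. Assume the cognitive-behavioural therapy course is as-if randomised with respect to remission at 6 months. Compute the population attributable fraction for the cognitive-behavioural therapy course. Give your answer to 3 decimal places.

p₁ = P(outcome | exposed) = 927/1321 = 0.70174
p₀ = P(outcome | unexposed) = 899/4590 = 0.19586
Overall risk P(Y=1) = π·p₁ + (1−π)·p₀ = 0.42×0.70174 + 0.58×0.19586 = 0.40833.
Under exogeneity, PAF = [P(Y=1) − p₀] / P(Y=1).
PAF = (0.40833 − 0.19586) / 0.40833 ≈ 0.5203

PAF ≈ 0.520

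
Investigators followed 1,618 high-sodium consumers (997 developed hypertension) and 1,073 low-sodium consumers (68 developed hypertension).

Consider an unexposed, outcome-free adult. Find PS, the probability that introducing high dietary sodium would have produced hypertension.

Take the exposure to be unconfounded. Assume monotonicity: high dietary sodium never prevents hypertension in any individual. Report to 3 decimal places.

PS ≈ 0.590

p₁ = P(outcome | exposed) = 997/1618 = 0.61619
p₀ = P(outcome | unexposed) = 68/1073 = 0.063374
Under exogeneity and monotonicity, PS = (p₁ − p₀) / (1 − p₀).
PS = (0.61619 − 0.063374) / (1 − 0.063374) = 0.55282 / 0.93663 ≈ 0.5902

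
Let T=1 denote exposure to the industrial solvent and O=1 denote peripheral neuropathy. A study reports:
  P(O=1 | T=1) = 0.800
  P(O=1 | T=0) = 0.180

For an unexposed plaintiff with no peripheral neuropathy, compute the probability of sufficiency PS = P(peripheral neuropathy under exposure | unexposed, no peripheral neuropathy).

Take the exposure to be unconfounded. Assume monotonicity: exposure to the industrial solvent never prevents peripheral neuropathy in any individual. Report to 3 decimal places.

PS ≈ 0.756

Let p₁ = 0.8, p₀ = 0.18.
Under exogeneity and monotonicity, PS = (p₁ − p₀) / (1 − p₀).
PS = (0.8 − 0.18) / (1 − 0.18) = 0.62 / 0.82 ≈ 0.7561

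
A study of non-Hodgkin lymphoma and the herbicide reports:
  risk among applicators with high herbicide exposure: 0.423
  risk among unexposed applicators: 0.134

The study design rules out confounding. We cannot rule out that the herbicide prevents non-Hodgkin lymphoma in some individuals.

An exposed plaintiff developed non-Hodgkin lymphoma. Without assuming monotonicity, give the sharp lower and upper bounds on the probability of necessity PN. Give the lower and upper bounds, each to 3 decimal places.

Let p₁ = 0.423, p₀ = 0.134.
Under exogeneity alone the bounds on PN are max{0,(p₁−p₀)/p₁} ≤ PN ≤ min{1,(1−p₀)/p₁}.
  lower = (p₁ − p₀)/p₁ = 0.289 / 0.423 ≈ 0.6832
  upper = min{1, (1 − p₀)/p₁} = 0.866 / 0.423 ≈ 2.0473 → capped at 1

0.683 ≤ PN ≤ 1.000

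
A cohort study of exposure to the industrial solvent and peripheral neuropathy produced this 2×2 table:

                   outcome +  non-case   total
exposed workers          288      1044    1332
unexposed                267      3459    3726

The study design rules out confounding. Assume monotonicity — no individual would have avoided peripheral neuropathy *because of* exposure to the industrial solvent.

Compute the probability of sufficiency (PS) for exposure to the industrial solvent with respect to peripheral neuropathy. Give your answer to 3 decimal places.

p₁ = P(outcome | exposed) = 288/1332 = 0.21622
p₀ = P(outcome | unexposed) = 267/3726 = 0.071659
Under exogeneity and monotonicity, PS = (p₁ − p₀)/(1 − p₀).
PS = (0.21622 − 0.071659) / 0.92834 ≈ 0.1557

PS ≈ 0.156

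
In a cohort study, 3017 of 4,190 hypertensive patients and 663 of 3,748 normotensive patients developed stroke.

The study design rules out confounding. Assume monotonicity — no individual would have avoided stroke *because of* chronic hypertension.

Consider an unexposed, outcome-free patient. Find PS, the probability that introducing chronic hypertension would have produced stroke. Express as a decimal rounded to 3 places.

p₁ = P(outcome | exposed) = 3017/4190 = 0.72005
p₀ = P(outcome | unexposed) = 663/3748 = 0.17689
Under exogeneity and monotonicity, PS = (p₁ − p₀) / (1 − p₀).
PS = (0.72005 − 0.17689) / (1 − 0.17689) = 0.54315 / 0.82311 ≈ 0.6599

PS ≈ 0.660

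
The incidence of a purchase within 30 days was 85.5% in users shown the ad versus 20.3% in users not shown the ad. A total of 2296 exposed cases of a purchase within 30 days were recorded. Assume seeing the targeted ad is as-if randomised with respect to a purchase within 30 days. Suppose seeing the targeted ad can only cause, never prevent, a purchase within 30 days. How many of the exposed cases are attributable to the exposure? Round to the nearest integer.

about 1751 cases

p₁ = 0.855, p₀ = 0.203.
PN = (p₁ − p₀)/p₁ = (0.855 − 0.203) / 0.855 ≈ 0.76257.
Attributable cases ≈ PN × (exposed cases) = 0.76257 × 2296 ≈ 1750.87.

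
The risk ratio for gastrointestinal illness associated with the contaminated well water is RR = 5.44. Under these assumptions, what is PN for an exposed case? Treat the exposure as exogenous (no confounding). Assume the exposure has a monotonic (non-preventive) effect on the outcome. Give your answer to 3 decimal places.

Under exogeneity and monotonicity, PN = (RR − 1) / RR = 1 − 1/RR.
PN = (5.44 − 1) / 5.44 = 4.44 / 5.44 ≈ 0.8162

PN ≈ 0.816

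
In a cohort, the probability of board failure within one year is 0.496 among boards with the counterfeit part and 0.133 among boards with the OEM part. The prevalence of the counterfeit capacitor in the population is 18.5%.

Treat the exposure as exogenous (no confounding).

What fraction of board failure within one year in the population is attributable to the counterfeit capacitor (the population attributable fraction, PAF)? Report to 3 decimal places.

PAF ≈ 0.336

Let p₁ = 0.496, p₀ = 0.133.
Overall risk P(Y=1) = π·p₁ + (1−π)·p₀ = 0.185×0.496 + 0.815×0.133 = 0.20015.
Under exogeneity, PAF = [P(Y=1) − p₀] / P(Y=1).
PAF = (0.20015 − 0.133) / 0.20015 ≈ 0.3355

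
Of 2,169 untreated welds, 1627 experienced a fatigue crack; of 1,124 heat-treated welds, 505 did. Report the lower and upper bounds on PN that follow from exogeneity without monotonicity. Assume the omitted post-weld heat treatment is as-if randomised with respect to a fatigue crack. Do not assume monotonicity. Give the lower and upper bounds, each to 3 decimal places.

0.401 ≤ PN ≤ 0.734

p₁ = P(outcome | exposed) = 1627/2169 = 0.75012
p₀ = P(outcome | unexposed) = 505/1124 = 0.44929
Under exogeneity alone the bounds on PN are max{0,(p₁−p₀)/p₁} ≤ PN ≤ min{1,(1−p₀)/p₁}.
  lower = (p₁ − p₀)/p₁ = 0.30083 / 0.75012 ≈ 0.4010
  upper = min{1, (1 − p₀)/p₁} = 0.55071 / 0.75012 ≈ 0.7342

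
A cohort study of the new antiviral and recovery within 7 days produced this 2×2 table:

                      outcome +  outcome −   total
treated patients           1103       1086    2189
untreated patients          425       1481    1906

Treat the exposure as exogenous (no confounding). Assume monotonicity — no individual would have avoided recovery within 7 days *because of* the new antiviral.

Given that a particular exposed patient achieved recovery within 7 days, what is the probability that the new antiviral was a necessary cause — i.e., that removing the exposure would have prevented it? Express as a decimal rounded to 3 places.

PN ≈ 0.557

p₁ = P(outcome | exposed) = 1103/2189 = 0.50388
p₀ = P(outcome | unexposed) = 425/1906 = 0.22298
Under exogeneity and monotonicity, PN = (p₁ − p₀) / p₁.
PN = (0.50388 − 0.22298) / 0.50388 = 0.2809 / 0.50388 ≈ 0.5575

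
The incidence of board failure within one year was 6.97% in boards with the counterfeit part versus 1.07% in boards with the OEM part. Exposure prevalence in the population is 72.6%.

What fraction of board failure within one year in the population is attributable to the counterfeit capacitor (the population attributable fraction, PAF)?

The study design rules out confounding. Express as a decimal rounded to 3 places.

PAF ≈ 0.800

p₁ = 0.0697, p₀ = 0.0107.
Overall risk P(Y=1) = π·p₁ + (1−π)·p₀ = 0.726×0.0697 + 0.274×0.0107 = 0.053534.
Under exogeneity, PAF = [P(Y=1) − p₀] / P(Y=1).
PAF = (0.053534 − 0.0107) / 0.053534 ≈ 0.8001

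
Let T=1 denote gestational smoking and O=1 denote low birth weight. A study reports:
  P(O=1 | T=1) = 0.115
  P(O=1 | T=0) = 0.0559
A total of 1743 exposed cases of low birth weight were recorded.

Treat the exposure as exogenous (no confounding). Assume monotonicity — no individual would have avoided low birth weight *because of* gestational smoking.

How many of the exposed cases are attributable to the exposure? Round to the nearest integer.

Let p₁ = 0.115, p₀ = 0.0559.
PN = (p₁ − p₀)/p₁ = (0.115 − 0.0559) / 0.115 ≈ 0.51391.
Attributable cases ≈ PN × (exposed cases) = 0.51391 × 1743 ≈ 895.75.

about 896 cases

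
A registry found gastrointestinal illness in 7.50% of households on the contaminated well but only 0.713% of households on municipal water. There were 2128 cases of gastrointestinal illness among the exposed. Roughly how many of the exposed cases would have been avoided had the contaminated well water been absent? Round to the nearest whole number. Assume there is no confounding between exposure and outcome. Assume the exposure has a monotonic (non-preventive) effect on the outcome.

about 1926 cases

p₁ = 0.075, p₀ = 0.00713.
PN = (p₁ − p₀)/p₁ = (0.075 − 0.00713) / 0.075 ≈ 0.90493.
Attributable cases ≈ PN × (exposed cases) = 0.90493 × 2128 ≈ 1925.70.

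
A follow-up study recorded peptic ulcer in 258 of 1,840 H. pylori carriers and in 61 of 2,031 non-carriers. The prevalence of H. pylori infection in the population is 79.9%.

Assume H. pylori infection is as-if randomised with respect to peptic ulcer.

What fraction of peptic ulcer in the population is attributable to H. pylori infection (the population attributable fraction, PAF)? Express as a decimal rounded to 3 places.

p₁ = P(outcome | exposed) = 258/1840 = 0.14022
p₀ = P(outcome | unexposed) = 61/2031 = 0.030034
Overall risk P(Y=1) = π·p₁ + (1−π)·p₀ = 0.799×0.14022 + 0.201×0.030034 = 0.11807.
Under exogeneity, PAF = [P(Y=1) − p₀] / P(Y=1).
PAF = (0.11807 − 0.030034) / 0.11807 ≈ 0.7456

PAF ≈ 0.746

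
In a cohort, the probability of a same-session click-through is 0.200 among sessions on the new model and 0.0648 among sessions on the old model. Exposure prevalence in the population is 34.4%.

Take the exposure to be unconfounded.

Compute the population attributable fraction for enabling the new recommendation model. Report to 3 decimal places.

PAF ≈ 0.418

Let p₁ = 0.2, p₀ = 0.0648.
Overall risk P(Y=1) = π·p₁ + (1−π)·p₀ = 0.344×0.2 + 0.656×0.0648 = 0.11131.
Under exogeneity, PAF = [P(Y=1) − p₀] / P(Y=1).
PAF = (0.11131 − 0.0648) / 0.11131 ≈ 0.4178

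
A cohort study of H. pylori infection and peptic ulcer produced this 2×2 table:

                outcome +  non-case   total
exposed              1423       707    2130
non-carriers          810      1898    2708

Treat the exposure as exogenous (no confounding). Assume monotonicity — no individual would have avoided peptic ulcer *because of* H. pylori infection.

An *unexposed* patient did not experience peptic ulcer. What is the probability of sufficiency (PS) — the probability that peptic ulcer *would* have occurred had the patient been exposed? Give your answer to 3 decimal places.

PS ≈ 0.526

p₁ = P(outcome | exposed) = 1423/2130 = 0.66808
p₀ = P(outcome | unexposed) = 810/2708 = 0.29911
Under exogeneity and monotonicity, PS = (p₁ − p₀) / (1 − p₀).
PS = (0.66808 − 0.29911) / (1 − 0.29911) = 0.36896 / 0.70089 ≈ 0.5264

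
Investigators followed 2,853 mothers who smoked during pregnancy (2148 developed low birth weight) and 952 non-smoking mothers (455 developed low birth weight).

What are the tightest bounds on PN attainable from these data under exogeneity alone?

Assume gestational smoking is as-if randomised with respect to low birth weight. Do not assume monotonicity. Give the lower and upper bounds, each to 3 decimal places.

0.365 ≤ PN ≤ 0.693

p₁ = P(outcome | exposed) = 2148/2853 = 0.75289
p₀ = P(outcome | unexposed) = 455/952 = 0.47794
Under exogeneity alone the bounds on PN are max{0,(p₁−p₀)/p₁} ≤ PN ≤ min{1,(1−p₀)/p₁}.
  lower = (p₁ − p₀)/p₁ = 0.27495 / 0.75289 ≈ 0.3652
  upper = min{1, (1 − p₀)/p₁} = 0.52206 / 0.75289 ≈ 0.6934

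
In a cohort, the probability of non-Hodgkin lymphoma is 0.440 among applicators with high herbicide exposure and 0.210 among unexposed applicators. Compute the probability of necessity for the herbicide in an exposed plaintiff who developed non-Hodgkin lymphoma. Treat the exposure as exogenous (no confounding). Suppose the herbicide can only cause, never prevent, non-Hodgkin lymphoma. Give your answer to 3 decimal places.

PN ≈ 0.523

Let p₁ = 0.44, p₀ = 0.21.
Under exogeneity and monotonicity, PN = (p₁ − p₀) / p₁.
PN = (0.44 − 0.21) / 0.44 = 0.23 / 0.44 ≈ 0.5227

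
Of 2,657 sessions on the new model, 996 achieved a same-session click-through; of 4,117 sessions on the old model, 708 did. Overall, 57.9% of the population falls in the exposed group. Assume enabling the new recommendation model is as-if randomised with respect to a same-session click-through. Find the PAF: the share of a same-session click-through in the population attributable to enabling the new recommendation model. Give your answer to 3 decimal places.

PAF ≈ 0.406

p₁ = P(outcome | exposed) = 996/2657 = 0.37486
p₀ = P(outcome | unexposed) = 708/4117 = 0.17197
Overall risk P(Y=1) = π·p₁ + (1−π)·p₀ = 0.579×0.37486 + 0.421×0.17197 = 0.28944.
Under exogeneity, PAF = [P(Y=1) − p₀] / P(Y=1).
PAF = (0.28944 − 0.17197) / 0.28944 ≈ 0.4059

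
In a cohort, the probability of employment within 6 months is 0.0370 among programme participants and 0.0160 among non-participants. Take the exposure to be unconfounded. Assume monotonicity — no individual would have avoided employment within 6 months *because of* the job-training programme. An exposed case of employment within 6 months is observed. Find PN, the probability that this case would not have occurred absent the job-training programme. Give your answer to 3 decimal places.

Let p₁ = 0.037, p₀ = 0.016.
Under exogeneity and monotonicity, PN = (p₁ − p₀) / p₁.
PN = (0.037 − 0.016) / 0.037 = 0.021 / 0.037 ≈ 0.5676

PN ≈ 0.568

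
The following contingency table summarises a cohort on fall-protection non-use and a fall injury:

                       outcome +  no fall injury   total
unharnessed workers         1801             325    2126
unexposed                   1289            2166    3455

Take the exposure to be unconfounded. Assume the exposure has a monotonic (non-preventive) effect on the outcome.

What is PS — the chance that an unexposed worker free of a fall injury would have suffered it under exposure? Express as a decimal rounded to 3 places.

p₁ = P(outcome | exposed) = 1801/2126 = 0.84713
p₀ = P(outcome | unexposed) = 1289/3455 = 0.37308
Under exogeneity and monotonicity, PS = (p₁ − p₀)/(1 − p₀).
PS = (0.84713 − 0.37308) / 0.62692 ≈ 0.7562

PS ≈ 0.756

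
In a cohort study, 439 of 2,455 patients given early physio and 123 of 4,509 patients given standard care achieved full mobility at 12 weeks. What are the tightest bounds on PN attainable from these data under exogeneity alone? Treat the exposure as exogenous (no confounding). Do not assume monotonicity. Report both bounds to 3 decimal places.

0.847 ≤ PN ≤ 1.000

p₁ = P(outcome | exposed) = 439/2455 = 0.17882
p₀ = P(outcome | unexposed) = 123/4509 = 0.027279
Under exogeneity alone the bounds on PN are max{0,(p₁−p₀)/p₁} ≤ PN ≤ min{1,(1−p₀)/p₁}.
  lower = (p₁ − p₀)/p₁ = 0.15154 / 0.17882 ≈ 0.8475
  upper = min{1, (1 − p₀)/p₁} = 0.97272 / 0.17882 ≈ 5.4397 → capped at 1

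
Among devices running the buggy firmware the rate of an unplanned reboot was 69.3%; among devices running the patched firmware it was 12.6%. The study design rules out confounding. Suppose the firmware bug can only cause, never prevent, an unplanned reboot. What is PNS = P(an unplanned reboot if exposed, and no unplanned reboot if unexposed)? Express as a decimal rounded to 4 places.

PNS ≈ 0.5670

p₁ = 0.693, p₀ = 0.126.
Under exogeneity and monotonicity, PNS = p₁ − p₀.
PNS = 0.693 − 0.126 = 0.567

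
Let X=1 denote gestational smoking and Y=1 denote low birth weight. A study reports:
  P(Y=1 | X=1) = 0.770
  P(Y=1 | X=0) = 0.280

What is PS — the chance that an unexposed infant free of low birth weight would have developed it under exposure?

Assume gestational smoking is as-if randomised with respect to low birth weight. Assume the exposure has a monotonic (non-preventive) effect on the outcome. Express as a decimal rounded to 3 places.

Let p₁ = 0.77, p₀ = 0.28.
Under exogeneity and monotonicity, PS = (p₁ − p₀) / (1 − p₀).
PS = (0.77 − 0.28) / (1 − 0.28) = 0.49 / 0.72 ≈ 0.6806

PS ≈ 0.681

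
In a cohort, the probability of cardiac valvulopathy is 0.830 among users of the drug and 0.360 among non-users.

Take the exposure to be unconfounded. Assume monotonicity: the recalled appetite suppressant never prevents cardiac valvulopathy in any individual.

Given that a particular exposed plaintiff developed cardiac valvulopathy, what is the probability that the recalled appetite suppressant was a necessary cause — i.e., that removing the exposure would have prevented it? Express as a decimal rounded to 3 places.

PN ≈ 0.566

Let p₁ = 0.83, p₀ = 0.36.
Under exogeneity and monotonicity, PN = (p₁ − p₀) / p₁.
PN = (0.83 − 0.36) / 0.83 = 0.47 / 0.83 ≈ 0.5663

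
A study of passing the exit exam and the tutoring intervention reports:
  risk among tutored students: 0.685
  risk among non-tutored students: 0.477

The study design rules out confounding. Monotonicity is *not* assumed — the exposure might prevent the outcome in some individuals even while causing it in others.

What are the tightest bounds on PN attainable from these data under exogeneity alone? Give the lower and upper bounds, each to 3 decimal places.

Let p₁ = 0.685, p₀ = 0.477.
Under exogeneity alone the bounds on PN are max{0,(p₁−p₀)/p₁} ≤ PN ≤ min{1,(1−p₀)/p₁}.
  lower = (p₁ − p₀)/p₁ = 0.208 / 0.685 ≈ 0.3036
  upper = min{1, (1 − p₀)/p₁} = 0.523 / 0.685 ≈ 0.7635

0.304 ≤ PN ≤ 0.764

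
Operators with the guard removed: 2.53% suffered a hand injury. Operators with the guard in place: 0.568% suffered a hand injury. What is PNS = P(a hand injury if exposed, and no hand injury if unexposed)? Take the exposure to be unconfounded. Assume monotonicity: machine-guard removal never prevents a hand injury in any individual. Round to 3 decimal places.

PNS ≈ 0.020

p₁ = 0.0253, p₀ = 0.00568.
Under exogeneity and monotonicity, PNS = p₁ − p₀.
PNS = 0.0253 − 0.00568 = 0.01962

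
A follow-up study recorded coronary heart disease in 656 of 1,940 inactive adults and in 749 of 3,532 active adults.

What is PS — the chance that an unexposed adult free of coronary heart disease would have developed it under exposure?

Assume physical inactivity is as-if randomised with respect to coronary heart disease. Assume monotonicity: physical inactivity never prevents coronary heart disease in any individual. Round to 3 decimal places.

p₁ = P(outcome | exposed) = 656/1940 = 0.33814
p₀ = P(outcome | unexposed) = 749/3532 = 0.21206
Under exogeneity and monotonicity, PS = (p₁ − p₀) / (1 − p₀).
PS = (0.33814 − 0.21206) / (1 − 0.21206) = 0.12608 / 0.78794 ≈ 0.1600

PS ≈ 0.160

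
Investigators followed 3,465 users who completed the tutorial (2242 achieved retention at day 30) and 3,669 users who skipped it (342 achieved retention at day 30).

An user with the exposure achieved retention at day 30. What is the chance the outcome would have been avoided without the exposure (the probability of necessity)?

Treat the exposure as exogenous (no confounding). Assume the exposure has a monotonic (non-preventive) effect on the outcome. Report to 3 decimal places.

p₁ = P(outcome | exposed) = 2242/3465 = 0.64704
p₀ = P(outcome | unexposed) = 342/3669 = 0.093213
Under exogeneity and monotonicity, PN = (p₁ − p₀) / p₁.
PN = (0.64704 − 0.093213) / 0.64704 = 0.55383 / 0.64704 ≈ 0.8559

PN ≈ 0.856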